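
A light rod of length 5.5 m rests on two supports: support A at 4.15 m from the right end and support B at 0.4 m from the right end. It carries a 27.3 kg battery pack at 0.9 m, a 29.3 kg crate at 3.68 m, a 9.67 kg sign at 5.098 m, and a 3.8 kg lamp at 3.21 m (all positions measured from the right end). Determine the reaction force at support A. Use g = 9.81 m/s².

R_A ≈ 434 N

Sum moments about support B (its reaction then has zero moment arm).
Battery pack: 27.3 × 9.81 = 267.8 N down at 0.9 m → arm 0.5 m, τ = 267.8 × 0.5 = 133.9 N·m counterclockwise.
Crate: 29.3 × 9.81 = 287.4 N down at 3.68 m → arm 3.28 m, τ = 287.4 × 3.28 = 942.7 N·m counterclockwise.
Sign: 9.67 × 9.81 = 94.86 N down at 5.098 m → arm 4.698 m, τ = 94.86 × 4.698 = 445.7 N·m counterclockwise.
Lamp: 3.8 × 9.81 = 37.28 N down at 3.21 m → arm 2.81 m, τ = 37.28 × 2.81 = 104.8 N·m counterclockwise.
Net load moment about support B = 1627 N·m counterclockwise.
Reaction R at support A is upward at 4.15 m, arm 3.75 m → moment R × 3.75 clockwise.
For rotational equilibrium, R × 3.75 = 1627, so R = 434 N.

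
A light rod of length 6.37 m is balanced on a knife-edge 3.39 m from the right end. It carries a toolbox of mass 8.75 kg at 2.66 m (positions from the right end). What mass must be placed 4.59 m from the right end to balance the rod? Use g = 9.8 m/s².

Taking torques about the knife-edge (at 3.39 m from the right end):
Toolbox: 8.75 × 9.8 = 85.75 N down at 2.66 m → arm 0.73 m, τ = 85.75 × 0.73 = 62.6 N·m clockwise.
Net moment of known loads = 62.6 N·m clockwise.
An unknown mass m at 4.59 m has arm 1.2 m; its moment is m·g·1.2 counterclockwise.
For rotational equilibrium, m × 9.8 × 1.2 = 62.6, so m = 62.6 / (9.8 × 1.2) = 5.32 kg.

m ≈ 5.32 kg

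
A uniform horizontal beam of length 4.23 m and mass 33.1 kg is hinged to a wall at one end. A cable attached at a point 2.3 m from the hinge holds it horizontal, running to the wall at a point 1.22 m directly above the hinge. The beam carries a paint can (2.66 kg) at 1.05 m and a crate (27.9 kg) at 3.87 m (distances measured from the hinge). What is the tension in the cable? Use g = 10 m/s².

About the hinge:
Beam weight: 33.1 × 10 = 331 N down at 2.115 m → arm 2.115 m, τ = 331 × 2.115 = 700.1 N·m clockwise.
Paint can: 2.66 × 10 = 26.6 N down at 1.05 m → arm 1.05 m, τ = 26.6 × 1.05 = 27.93 N·m clockwise.
Crate: 27.9 × 10 = 279 N down at 3.87 m → arm 3.87 m, τ = 279 × 3.87 = 1080 N·m clockwise.
Total clockwise load moment = 1808 N·m.
The cable tension T acts at 2.3 m; only its component perpendicular to the beam, T sinθ, produces torque. sinθ = h/√(h²+d²) = 1.22/√(1.22²+2.3²) = 0.4686.
Setting net torque to zero: T × 2.3 × 0.4686 = 1808 → T = 1808 / 1.078 = 1680 N.

T ≈ 1680 N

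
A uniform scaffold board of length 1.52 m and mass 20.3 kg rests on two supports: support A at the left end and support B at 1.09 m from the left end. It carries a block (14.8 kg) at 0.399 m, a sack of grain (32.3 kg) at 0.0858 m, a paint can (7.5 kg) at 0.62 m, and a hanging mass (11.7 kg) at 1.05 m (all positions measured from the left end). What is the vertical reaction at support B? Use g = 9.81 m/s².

R_B ≈ 369 N

Take moments about support A.
Beam weight: 20.3 × 9.81 = 199.1 N down at 0.76 m → arm 0.76 m, τ = 199.1 × 0.76 = 151.3 N·m clockwise.
Block: 14.8 × 9.81 = 145.2 N down at 0.399 m → arm 0.399 m, τ = 145.2 × 0.399 = 57.93 N·m clockwise.
Sack of grain: 32.3 × 9.81 = 316.9 N down at 0.0858 m → arm 0.0858 m, τ = 316.9 × 0.0858 = 27.19 N·m clockwise.
Paint can: 7.5 × 9.81 = 73.58 N down at 0.62 m → arm 0.62 m, τ = 73.58 × 0.62 = 45.62 N·m clockwise.
Hanging mass: 11.7 × 9.81 = 114.8 N down at 1.05 m → arm 1.05 m, τ = 114.8 × 1.05 = 120.5 N·m clockwise.
Net load moment about support A = 402.5 N·m clockwise.
Reaction R at support B is upward at 1.09 m, arm 1.09 m → moment R × 1.09 counterclockwise.
Balancing moments: R × 1.09 = 402.5, giving R = 369 N.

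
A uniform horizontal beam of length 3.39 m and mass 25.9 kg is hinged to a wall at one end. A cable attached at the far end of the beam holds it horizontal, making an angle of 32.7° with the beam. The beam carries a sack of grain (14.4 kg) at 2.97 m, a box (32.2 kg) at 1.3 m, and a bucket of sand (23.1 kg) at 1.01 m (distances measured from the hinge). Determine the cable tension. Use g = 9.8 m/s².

T ≈ 813 N

About the hinge:
Beam weight: 25.9 × 9.8 = 253.8 N down at 1.695 m → arm 1.695 m, τ = 253.8 × 1.695 = 430.2 N·m clockwise.
Sack of grain: 14.4 × 9.8 = 141.1 N down at 2.97 m → arm 2.97 m, τ = 141.1 × 2.97 = 419.1 N·m clockwise.
Box: 32.2 × 9.8 = 315.6 N down at 1.3 m → arm 1.3 m, τ = 315.6 × 1.3 = 410.3 N·m clockwise.
Bucket of sand: 23.1 × 9.8 = 226.4 N down at 1.01 m → arm 1.01 m, τ = 226.4 × 1.01 = 228.7 N·m clockwise.
Total clockwise load moment = 1488 N·m.
The cable tension T acts at 3.39 m; only its component perpendicular to the beam, T sinθ, produces torque. sin 32.7° = 0.5402.
Setting net torque to zero: T × 3.39 × 0.5402 = 1488 → T = 1488 / 1.831 = 813 N.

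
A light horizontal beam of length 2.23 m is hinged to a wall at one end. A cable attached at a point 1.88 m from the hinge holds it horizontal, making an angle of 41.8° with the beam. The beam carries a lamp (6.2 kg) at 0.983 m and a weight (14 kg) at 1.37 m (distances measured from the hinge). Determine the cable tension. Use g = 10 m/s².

Take moments about the hinge.
Lamp: 6.2 × 10 = 62 N down at 0.983 m → arm 0.983 m, τ = 62 × 0.983 = 60.95 N·m clockwise.
Weight: 14 × 10 = 140 N down at 1.37 m → arm 1.37 m, τ = 140 × 1.37 = 191.8 N·m clockwise.
Total clockwise load moment = 252.8 N·m.
The cable tension T acts at 1.88 m; only its component perpendicular to the beam, T sinθ, produces torque. sin 41.8° = 0.6665.
Setting net torque to zero: T × 1.88 × 0.6665 = 252.8 → T = 252.8 / 1.253 = 202 N.

T ≈ 202 N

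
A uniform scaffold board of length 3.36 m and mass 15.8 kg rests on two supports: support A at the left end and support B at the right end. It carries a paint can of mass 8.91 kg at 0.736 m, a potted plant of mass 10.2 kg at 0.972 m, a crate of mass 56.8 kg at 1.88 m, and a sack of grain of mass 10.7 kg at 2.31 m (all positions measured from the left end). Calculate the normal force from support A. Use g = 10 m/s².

Taking torques about support B:
Beam weight: 15.8 × 10 = 158 N down at 1.68 m → arm 1.68 m, τ = 158 × 1.68 = 265.4 N·m counterclockwise.
Paint can: 8.91 × 10 = 89.1 N down at 0.736 m → arm 2.624 m, τ = 89.1 × 2.624 = 233.8 N·m counterclockwise.
Potted plant: 10.2 × 10 = 102 N down at 0.972 m → arm 2.388 m, τ = 102 × 2.388 = 243.6 N·m counterclockwise.
Crate: 56.8 × 10 = 568 N down at 1.88 m → arm 1.48 m, τ = 568 × 1.48 = 840.6 N·m counterclockwise.
Sack of grain: 10.7 × 10 = 107 N down at 2.31 m → arm 1.05 m, τ = 107 × 1.05 = 112.4 N·m counterclockwise.
Net load moment about support B = 1696 N·m counterclockwise.
Reaction R at support A is upward at 0 m, arm 3.36 m → moment R × 3.36 clockwise.
Balancing moments: R × 3.36 = 1696, giving R = 505 N.

R_A ≈ 505 N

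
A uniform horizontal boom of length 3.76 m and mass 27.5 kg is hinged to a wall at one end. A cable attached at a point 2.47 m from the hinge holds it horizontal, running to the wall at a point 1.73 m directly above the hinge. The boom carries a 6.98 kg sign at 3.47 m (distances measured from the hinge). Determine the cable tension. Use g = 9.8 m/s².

T ≈ 525 N

Take moments about the hinge.
Beam weight: 27.5 × 9.8 = 269.5 N down at 1.88 m → arm 1.88 m, τ = 269.5 × 1.88 = 506.7 N·m clockwise.
Sign: 6.98 × 9.8 = 68.4 N down at 3.47 m → arm 3.47 m, τ = 68.4 × 3.47 = 237.3 N·m clockwise.
Total clockwise load moment = 744 N·m.
The cable tension T acts at 2.47 m; only its component perpendicular to the boom, T sinθ, produces torque. sinθ = h/√(h²+d²) = 1.73/√(1.73²+2.47²) = 0.5737.
Setting net torque to zero: T × 2.47 × 0.5737 = 744 → T = 744 / 1.417 = 525 N.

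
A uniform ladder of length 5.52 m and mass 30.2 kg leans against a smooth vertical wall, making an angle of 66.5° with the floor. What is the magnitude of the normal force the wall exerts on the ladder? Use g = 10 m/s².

Take moments about the foot of the ladder.
Ladder weight 30.2×10 = 302 N acts at 2.76 m along the ladder; its horizontal arm is 2.76·cos66.5° = 1.101 m → τ = 332.5 N·m clockwise.
Wall normal N acts horizontally at the top; its moment arm is the height L sinθ = 5.52·sin66.5° = 5.062 m, counterclockwise.
Setting net torque to zero: N × 5.062 = 332.5 → N = 65.7 N.

N_wall ≈ 65.7 N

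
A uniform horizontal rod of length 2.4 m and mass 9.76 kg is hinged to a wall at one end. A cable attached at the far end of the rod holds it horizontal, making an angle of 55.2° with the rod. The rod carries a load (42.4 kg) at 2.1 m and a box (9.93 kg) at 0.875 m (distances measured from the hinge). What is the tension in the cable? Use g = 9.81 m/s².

About the hinge:
Beam weight: 9.76 × 9.81 = 95.75 N down at 1.2 m → arm 1.2 m, τ = 95.75 × 1.2 = 114.9 N·m clockwise.
Load: 42.4 × 9.81 = 415.9 N down at 2.1 m → arm 2.1 m, τ = 415.9 × 2.1 = 873.4 N·m clockwise.
Box: 9.93 × 9.81 = 97.41 N down at 0.875 m → arm 0.875 m, τ = 97.41 × 0.875 = 85.23 N·m clockwise.
Total clockwise load moment = 1074 N·m.
The cable tension T acts at 2.4 m; only its component perpendicular to the rod, T sinθ, produces torque. sin 55.2° = 0.8211.
Στ = 0 ⇒ T × 2.4 × 0.8211 = 1074 ⇒ T = 1074 / 1.971 = 545 N.

T ≈ 545 N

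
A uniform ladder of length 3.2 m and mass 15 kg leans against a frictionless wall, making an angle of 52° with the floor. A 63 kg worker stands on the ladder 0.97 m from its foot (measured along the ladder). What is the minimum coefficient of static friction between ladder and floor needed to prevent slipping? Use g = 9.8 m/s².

Sum moments about the foot of the ladder (the floor normal and friction both act there and drop out).
Ladder weight 15×9.8 = 147 N acts at 1.6 m along the ladder; its horizontal arm is 1.6·cos52° = 0.9851 m → τ = 144.8 N·m clockwise.
Worker: 63×9.8 = 617.4 N at 0.97 m → arm 0.5972 m → τ = 368.7 N·m clockwise.
Wall normal N acts horizontally at the top; its moment arm is the height L sinθ = 3.2·sin52° = 2.522 m, counterclockwise.
For rotational equilibrium, N × 2.522 = 513.5, so N = 203.6 N.
ΣFx = 0 ⇒ f = N_wall = 203.6 N. ΣFy = 0 ⇒ N_floor = 764.4 N.
μ_min = f / N_floor = 203.6 / 764.4 = 0.266.

μ_min ≈ 0.266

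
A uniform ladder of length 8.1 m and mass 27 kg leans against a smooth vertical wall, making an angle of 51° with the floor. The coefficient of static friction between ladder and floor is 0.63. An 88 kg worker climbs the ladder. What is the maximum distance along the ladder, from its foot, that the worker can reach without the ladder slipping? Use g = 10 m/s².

d ≈ 6.99 m

Taking torques about the foot of the ladder:
Ladder weight 27×10 = 270 N acts at 4.05 m along the ladder; its horizontal arm is 4.05·cos51° = 2.549 m → τ = 688.2 N·m clockwise.
Worker weight 88×10 = 880 N at distance d → arm d·cos51° → τ = 880·d·0.6293 clockwise.
Wall normal N at the top has arm L sinθ = 6.295 m counterclockwise, so Στ = 0 gives N·6.295 = 688.2 + 553.8·d.
ΣFy = 0 ⇒ N_floor = 1150 N, so the maximum friction is μ_s·N_floor = 0.63×1150 = 724.5 N. ΣFx = 0 ⇒ N_wall = f, so at the slipping point N = 724.5 N.
Substituting: 724.5×6.295 = 688.2 + 553.8·d ⇒ d = (4561 − 688.2) / 553.8 = 6.99 m.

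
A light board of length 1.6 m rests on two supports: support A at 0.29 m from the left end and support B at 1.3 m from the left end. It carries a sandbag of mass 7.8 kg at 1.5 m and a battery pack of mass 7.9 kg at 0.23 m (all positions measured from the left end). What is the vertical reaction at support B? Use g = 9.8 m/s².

R_B ≈ 87 N

Taking torques about support A:
Sandbag: 7.8 × 9.8 = 76.44 N down at 1.5 m → arm 1.21 m, τ = 76.44 × 1.21 = 92.49 N·m clockwise.
Battery pack: 7.9 × 9.8 = 77.42 N down at 0.23 m → arm 0.06 m, τ = 77.42 × 0.06 = 4.645 N·m counterclockwise.
Net load moment about support A = 87.84 N·m clockwise.
Reaction R at support B is upward at 1.3 m, arm 1.01 m → moment R × 1.01 counterclockwise.
For rotational equilibrium, R × 1.01 = 87.84, so R = 87 N.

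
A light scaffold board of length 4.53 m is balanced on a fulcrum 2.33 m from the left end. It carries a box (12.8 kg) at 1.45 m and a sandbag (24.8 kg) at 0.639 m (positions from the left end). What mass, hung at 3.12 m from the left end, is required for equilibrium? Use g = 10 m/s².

Sum moments about the fulcrum (at 2.33 m from the left end) (the support reaction has zero arm there).
Box: 12.8 × 10 = 128 N down at 1.45 m → arm 0.88 m, τ = 128 × 0.88 = 112.6 N·m counterclockwise.
Sandbag: 24.8 × 10 = 248 N down at 0.639 m → arm 1.691 m, τ = 248 × 1.691 = 419.4 N·m counterclockwise.
Net moment of known loads = 532 N·m counterclockwise.
An unknown mass m at 3.12 m has arm 0.79 m; its moment is m·g·0.79 clockwise.
Balancing moments: m × 10 × 0.79 = 532, giving m = 532 / (10 × 0.79) = 67.3 kg.

m ≈ 67.3 kg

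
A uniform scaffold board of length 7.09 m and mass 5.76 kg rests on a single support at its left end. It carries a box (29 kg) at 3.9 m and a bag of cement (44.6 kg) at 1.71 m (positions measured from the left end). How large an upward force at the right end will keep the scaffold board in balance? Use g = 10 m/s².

Choose the left end as the axis so the unknown pivot reaction has zero arm there.
Beam weight: 5.76 × 10 = 57.6 N down at 3.545 m → arm 3.545 m, τ = 57.6 × 3.545 = 204.2 N·m clockwise.
Box: 29 × 10 = 290 N down at 3.9 m → arm 3.9 m, τ = 290 × 3.9 = 1131 N·m clockwise.
Bag of cement: 44.6 × 10 = 446 N down at 1.71 m → arm 1.71 m, τ = 446 × 1.71 = 762.7 N·m clockwise.
Net moment of the loads = 2098 N·m clockwise.
The upward force F acts at the right end, arm 7.09 m, giving F × 7.09 counterclockwise.
Balancing moments: F × 7.09 = 2098, giving F = 2098 / 7.09 = 296 N.

F ≈ 296 N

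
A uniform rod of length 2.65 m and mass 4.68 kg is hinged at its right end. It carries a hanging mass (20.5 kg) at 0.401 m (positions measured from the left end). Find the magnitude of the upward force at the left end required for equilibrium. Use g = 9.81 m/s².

F ≈ 194 N

About the right end:
Beam weight: 4.68 × 9.81 = 45.91 N down at 1.325 m → arm 1.325 m, τ = 45.91 × 1.325 = 60.83 N·m counterclockwise.
Hanging mass: 20.5 × 9.81 = 201.1 N down at 0.401 m → arm 2.249 m, τ = 201.1 × 2.249 = 452.3 N·m counterclockwise.
Net moment of the loads = 513.1 N·m counterclockwise.
The upward force F acts at the left end, arm 2.65 m, giving F × 2.65 clockwise.
Στ = 0 ⇒ F × 2.65 = 513.1 ⇒ F = 513.1 / 2.65 = 194 N.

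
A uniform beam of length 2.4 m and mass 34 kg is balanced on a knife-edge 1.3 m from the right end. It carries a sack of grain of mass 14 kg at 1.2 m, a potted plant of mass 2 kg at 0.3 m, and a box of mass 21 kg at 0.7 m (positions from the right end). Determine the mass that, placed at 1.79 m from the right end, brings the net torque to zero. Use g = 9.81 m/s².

m ≈ 39.6 kg

Take moments about the knife-edge (at 1.3 m from the right end).
Beam weight: 34 × 9.81 = 333.5 N down at 1.2 m → arm 0.1 m, τ = 333.5 × 0.1 = 33.35 N·m clockwise.
Sack of grain: 14 × 9.81 = 137.3 N down at 1.2 m → arm 0.1 m, τ = 137.3 × 0.1 = 13.73 N·m clockwise.
Potted plant: 2 × 9.81 = 19.62 N down at 0.3 m → arm 1 m, τ = 19.62 × 1 = 19.62 N·m clockwise.
Box: 21 × 9.81 = 206 N down at 0.7 m → arm 0.6 m, τ = 206 × 0.6 = 123.6 N·m clockwise.
Net moment of known loads = 190.3 N·m clockwise.
An unknown mass m at 1.79 m has arm 0.49 m; its moment is m·g·0.49 counterclockwise.
For rotational equilibrium, m × 9.81 × 0.49 = 190.3, so m = 190.3 / (9.81 × 0.49) = 39.6 kg.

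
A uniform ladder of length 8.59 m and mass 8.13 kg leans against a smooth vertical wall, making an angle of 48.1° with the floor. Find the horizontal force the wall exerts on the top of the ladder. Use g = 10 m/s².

Taking torques about the foot of the ladder:
Ladder weight 8.13×10 = 81.3 N acts at 4.295 m along the ladder; its horizontal arm is 4.295·cos48.1° = 2.868 m → τ = 233.2 N·m clockwise.
Wall normal N acts horizontally at the top; its moment arm is the height L sinθ = 8.59·sin48.1° = 6.394 m, counterclockwise.
Balancing moments: N × 6.394 = 233.2, giving N = 36.5 N.

N_wall ≈ 36.5 N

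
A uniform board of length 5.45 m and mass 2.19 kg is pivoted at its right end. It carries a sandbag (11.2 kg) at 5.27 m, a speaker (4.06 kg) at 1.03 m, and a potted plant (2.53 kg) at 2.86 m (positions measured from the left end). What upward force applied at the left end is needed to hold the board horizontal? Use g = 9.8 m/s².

F ≈ 58.4 N

About the right end:
Beam weight: 2.19 × 9.8 = 21.46 N down at 2.725 m → arm 2.725 m, τ = 21.46 × 2.725 = 58.48 N·m counterclockwise.
Sandbag: 11.2 × 9.8 = 109.8 N down at 5.27 m → arm 0.18 m, τ = 109.8 × 0.18 = 19.76 N·m counterclockwise.
Speaker: 4.06 × 9.8 = 39.79 N down at 1.03 m → arm 4.42 m, τ = 39.79 × 4.42 = 175.9 N·m counterclockwise.
Potted plant: 2.53 × 9.8 = 24.79 N down at 2.86 m → arm 2.59 m, τ = 24.79 × 2.59 = 64.21 N·m counterclockwise.
Net moment of the loads = 318.3 N·m counterclockwise.
The upward force F acts at the left end, arm 5.45 m, giving F × 5.45 clockwise.
Balancing moments: F × 5.45 = 318.3, giving F = 318.3 / 5.45 = 58.4 N.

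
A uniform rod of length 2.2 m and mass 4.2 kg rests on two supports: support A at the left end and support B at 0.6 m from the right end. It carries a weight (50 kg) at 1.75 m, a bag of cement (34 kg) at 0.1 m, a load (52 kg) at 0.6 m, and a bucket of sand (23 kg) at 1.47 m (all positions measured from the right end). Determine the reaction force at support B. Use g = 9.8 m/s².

R_B ≈ 1220 N

Choose support A as the axis so its reaction then has zero moment arm.
Beam weight: 4.2 × 9.8 = 41.16 N down at 1.1 m → arm 1.1 m, τ = 41.16 × 1.1 = 45.28 N·m clockwise.
Weight: 50 × 9.8 = 490 N down at 1.75 m → arm 0.45 m, τ = 490 × 0.45 = 220.5 N·m clockwise.
Bag of cement: 34 × 9.8 = 333.2 N down at 0.1 m → arm 2.1 m, τ = 333.2 × 2.1 = 699.7 N·m clockwise.
Load: 52 × 9.8 = 509.6 N down at 0.6 m → arm 1.6 m, τ = 509.6 × 1.6 = 815.4 N·m clockwise.
Bucket of sand: 23 × 9.8 = 225.4 N down at 1.47 m → arm 0.73 m, τ = 225.4 × 0.73 = 164.5 N·m clockwise.
Net load moment about support A = 1945 N·m clockwise.
Reaction R at support B is upward at 0.6 m, arm 1.6 m → moment R × 1.6 counterclockwise.
Setting net torque to zero: R × 1.6 = 1945 → R = 1220 N.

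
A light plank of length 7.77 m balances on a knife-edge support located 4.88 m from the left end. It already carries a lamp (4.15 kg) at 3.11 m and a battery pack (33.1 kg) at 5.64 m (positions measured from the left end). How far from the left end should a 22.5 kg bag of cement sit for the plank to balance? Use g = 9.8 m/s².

About the knife-edge support (at 4.88 m from the left end):
Lamp: 4.15 × 9.8 = 40.67 N down at 3.11 m → arm 1.77 m, τ = 40.67 × 1.77 = 71.99 N·m counterclockwise.
Battery pack: 33.1 × 9.8 = 324.4 N down at 5.64 m → arm 0.76 m, τ = 324.4 × 0.76 = 246.5 N·m clockwise.
Net moment of existing loads = 174.5 N·m clockwise.
The bag of cement weighs 22.5 × 9.8 = 220.5 N and must supply an equal counterclockwise moment, so its lever arm about the knife-edge support is 174.5 / 220.5 = 0.791 m.
That puts it at 4.88 − 0.791 = 4.09 m from the left end.

x ≈ 4.09 m from the left end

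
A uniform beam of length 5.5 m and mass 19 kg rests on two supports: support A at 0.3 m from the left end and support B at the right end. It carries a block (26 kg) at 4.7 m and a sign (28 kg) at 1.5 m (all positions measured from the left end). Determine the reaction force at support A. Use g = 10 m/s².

Take moments about support B.
Beam weight: 19 × 10 = 190 N down at 2.75 m → arm 2.75 m, τ = 190 × 2.75 = 522.5 N·m counterclockwise.
Block: 26 × 10 = 260 N down at 4.7 m → arm 0.8 m, τ = 260 × 0.8 = 208 N·m counterclockwise.
Sign: 28 × 10 = 280 N down at 1.5 m → arm 4 m, τ = 280 × 4 = 1120 N·m counterclockwise.
Net load moment about support B = 1850 N·m counterclockwise.
Reaction R at support A is upward at 0.3 m, arm 5.2 m → moment R × 5.2 clockwise.
Setting net torque to zero: R × 5.2 = 1850 → R = 356 N.

R_A ≈ 356 N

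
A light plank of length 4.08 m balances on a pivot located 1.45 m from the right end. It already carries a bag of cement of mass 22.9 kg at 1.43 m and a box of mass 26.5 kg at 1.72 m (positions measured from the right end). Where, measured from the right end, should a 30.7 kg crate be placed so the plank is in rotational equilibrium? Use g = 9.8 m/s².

x ≈ 1.23 m from the right end

Take moments about the pivot (at 1.45 m from the right end).
Bag of cement: 22.9 × 9.8 = 224.4 N down at 1.43 m → arm 0.02 m, τ = 224.4 × 0.02 = 4.488 N·m clockwise.
Box: 26.5 × 9.8 = 259.7 N down at 1.72 m → arm 0.27 m, τ = 259.7 × 0.27 = 70.12 N·m counterclockwise.
Net moment of existing loads = 65.63 N·m counterclockwise.
The crate weighs 30.7 × 9.8 = 300.9 N and must supply an equal clockwise moment, so its lever arm about the pivot is 65.63 / 300.9 = 0.218 m.
That puts it at 1.45 − 0.218 = 1.23 m from the right end.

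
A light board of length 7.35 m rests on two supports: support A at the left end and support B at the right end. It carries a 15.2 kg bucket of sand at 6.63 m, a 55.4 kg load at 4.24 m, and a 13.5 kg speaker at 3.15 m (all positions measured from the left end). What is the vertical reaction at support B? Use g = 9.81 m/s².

Choose support A as the axis so its reaction then has zero moment arm.
Bucket of sand: 15.2 × 9.81 = 149.1 N down at 6.63 m → arm 6.63 m, τ = 149.1 × 6.63 = 988.5 N·m clockwise.
Load: 55.4 × 9.81 = 543.5 N down at 4.24 m → arm 4.24 m, τ = 543.5 × 4.24 = 2304 N·m clockwise.
Speaker: 13.5 × 9.81 = 132.4 N down at 3.15 m → arm 3.15 m, τ = 132.4 × 3.15 = 417.1 N·m clockwise.
Net load moment about support A = 3710 N·m clockwise.
Reaction R at support B is upward at 7.35 m, arm 7.35 m → moment R × 7.35 counterclockwise.
Balancing moments: R × 7.35 = 3710, giving R = 505 N.

R_B ≈ 505 N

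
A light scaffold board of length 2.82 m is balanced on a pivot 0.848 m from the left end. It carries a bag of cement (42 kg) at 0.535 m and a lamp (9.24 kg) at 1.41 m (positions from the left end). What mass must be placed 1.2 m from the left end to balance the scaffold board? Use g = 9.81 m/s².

m ≈ 22.6 kg

About the pivot (at 0.848 m from the left end):
Bag of cement: 42 × 9.81 = 412 N down at 0.535 m → arm 0.313 m, τ = 412 × 0.313 = 129 N·m counterclockwise.
Lamp: 9.24 × 9.81 = 90.64 N down at 1.41 m → arm 0.562 m, τ = 90.64 × 0.562 = 50.94 N·m clockwise.
Net moment of known loads = 78.06 N·m counterclockwise.
An unknown mass m at 1.2 m has arm 0.352 m; its moment is m·g·0.352 clockwise.
Στ = 0 ⇒ m × 9.81 × 0.352 = 78.06 ⇒ m = 78.06 / (9.81 × 0.352) = 22.6 kg.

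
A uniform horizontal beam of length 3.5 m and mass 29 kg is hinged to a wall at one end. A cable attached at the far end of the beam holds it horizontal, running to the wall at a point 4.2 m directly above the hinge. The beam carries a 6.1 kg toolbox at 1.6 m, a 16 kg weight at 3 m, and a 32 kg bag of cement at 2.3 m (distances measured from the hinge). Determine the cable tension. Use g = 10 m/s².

T ≈ 677 N

Taking torques about the hinge:
Beam weight: 29 × 10 = 290 N down at 1.75 m → arm 1.75 m, τ = 290 × 1.75 = 507.5 N·m clockwise.
Toolbox: 6.1 × 10 = 61 N down at 1.6 m → arm 1.6 m, τ = 61 × 1.6 = 97.6 N·m clockwise.
Weight: 16 × 10 = 160 N down at 3 m → arm 3 m, τ = 160 × 3 = 480 N·m clockwise.
Bag of cement: 32 × 10 = 320 N down at 2.3 m → arm 2.3 m, τ = 320 × 2.3 = 736 N·m clockwise.
Total clockwise load moment = 1821 N·m.
The cable tension T acts at 3.5 m; only its component perpendicular to the beam, T sinθ, produces torque. sinθ = h/√(h²+d²) = 4.2/√(4.2²+3.5²) = 0.7682.
For rotational equilibrium, T × 3.5 × 0.7682 = 1821, so T = 1821 / 2.689 = 677 N.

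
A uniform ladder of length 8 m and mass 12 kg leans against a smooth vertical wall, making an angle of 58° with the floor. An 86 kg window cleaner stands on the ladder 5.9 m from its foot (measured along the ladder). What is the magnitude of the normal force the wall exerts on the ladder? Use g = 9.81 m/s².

Take moments about the foot of the ladder.
Ladder weight 12×9.81 = 117.7 N acts at 4 m along the ladder; its horizontal arm is 4·cos58° = 2.12 m → τ = 249.5 N·m clockwise.
Window cleaner: 86×9.81 = 843.7 N at 5.9 m → arm 3.127 m → τ = 2638 N·m clockwise.
Wall normal N acts horizontally at the top; its moment arm is the height L sinθ = 8·sin58° = 6.784 m, counterclockwise.
Balancing moments: N × 6.784 = 2888, giving N = 426 N.

N_wall ≈ 426 N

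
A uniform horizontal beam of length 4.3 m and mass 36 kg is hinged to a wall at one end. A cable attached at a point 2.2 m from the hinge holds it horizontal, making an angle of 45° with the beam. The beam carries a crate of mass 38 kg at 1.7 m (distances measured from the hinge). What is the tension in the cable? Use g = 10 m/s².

Taking torques about the hinge:
Beam weight: 36 × 10 = 360 N down at 2.15 m → arm 2.15 m, τ = 360 × 2.15 = 774 N·m clockwise.
Crate: 38 × 10 = 380 N down at 1.7 m → arm 1.7 m, τ = 380 × 1.7 = 646 N·m clockwise.
Total clockwise load moment = 1420 N·m.
The cable tension T acts at 2.2 m; only its component perpendicular to the beam, T sinθ, produces torque. sin 45° = 0.7071.
Setting net torque to zero: T × 2.2 × 0.7071 = 1420 → T = 1420 / 1.556 = 913 N.

T ≈ 913 N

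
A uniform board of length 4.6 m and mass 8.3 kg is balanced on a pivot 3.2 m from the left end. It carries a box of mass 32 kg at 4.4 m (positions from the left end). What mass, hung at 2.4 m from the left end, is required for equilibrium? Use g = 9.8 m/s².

m ≈ 38.7 kg

Choose the pivot (at 3.2 m from the left end) as the axis so the support reaction has zero arm there.
Beam weight: 8.3 × 9.8 = 81.34 N down at 2.3 m → arm 0.9 m, τ = 81.34 × 0.9 = 73.21 N·m counterclockwise.
Box: 32 × 9.8 = 313.6 N down at 4.4 m → arm 1.2 m, τ = 313.6 × 1.2 = 376.3 N·m clockwise.
Net moment of known loads = 303.1 N·m clockwise.
An unknown mass m at 2.4 m has arm 0.8 m; its moment is m·g·0.8 counterclockwise.
Setting net torque to zero: m × 9.8 × 0.8 = 303.1 → m = 303.1 / (9.8 × 0.8) = 38.7 kg.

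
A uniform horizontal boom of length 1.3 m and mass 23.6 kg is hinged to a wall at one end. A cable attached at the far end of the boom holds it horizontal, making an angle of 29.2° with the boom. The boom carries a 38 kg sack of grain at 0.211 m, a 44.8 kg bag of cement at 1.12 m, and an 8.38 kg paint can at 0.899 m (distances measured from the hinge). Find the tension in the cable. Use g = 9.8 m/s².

T ≈ 1250 N

Sum moments about the hinge (the unknown hinge reaction has zero arm there).
Beam weight: 23.6 × 9.8 = 231.3 N down at 0.65 m → arm 0.65 m, τ = 231.3 × 0.65 = 150.3 N·m clockwise.
Sack of grain: 38 × 9.8 = 372.4 N down at 0.211 m → arm 0.211 m, τ = 372.4 × 0.211 = 78.58 N·m clockwise.
Bag of cement: 44.8 × 9.8 = 439 N down at 1.12 m → arm 1.12 m, τ = 439 × 1.12 = 491.7 N·m clockwise.
Paint can: 8.38 × 9.8 = 82.12 N down at 0.899 m → arm 0.899 m, τ = 82.12 × 0.899 = 73.83 N·m clockwise.
Total clockwise load moment = 794.4 N·m.
The cable tension T acts at 1.3 m; only its component perpendicular to the boom, T sinθ, produces torque. sin 29.2° = 0.4879.
Στ = 0 ⇒ T × 1.3 × 0.4879 = 794.4 ⇒ T = 794.4 / 0.6343 = 1250 N.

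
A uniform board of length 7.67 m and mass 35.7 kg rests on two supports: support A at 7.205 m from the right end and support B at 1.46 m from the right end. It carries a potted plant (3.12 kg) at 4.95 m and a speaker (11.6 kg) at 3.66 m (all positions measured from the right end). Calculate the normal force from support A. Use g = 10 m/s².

R_A ≈ 211 N

Choose support B as the axis so its reaction then has zero moment arm.
Beam weight: 35.7 × 10 = 357 N down at 3.835 m → arm 2.375 m, τ = 357 × 2.375 = 847.9 N·m counterclockwise.
Potted plant: 3.12 × 10 = 31.2 N down at 4.95 m → arm 3.49 m, τ = 31.2 × 3.49 = 108.9 N·m counterclockwise.
Speaker: 11.6 × 10 = 116 N down at 3.66 m → arm 2.2 m, τ = 116 × 2.2 = 255.2 N·m counterclockwise.
Net load moment about support B = 1212 N·m counterclockwise.
Reaction R at support A is upward at 7.205 m, arm 5.745 m → moment R × 5.745 clockwise.
Setting net torque to zero: R × 5.745 = 1212 → R = 211 N.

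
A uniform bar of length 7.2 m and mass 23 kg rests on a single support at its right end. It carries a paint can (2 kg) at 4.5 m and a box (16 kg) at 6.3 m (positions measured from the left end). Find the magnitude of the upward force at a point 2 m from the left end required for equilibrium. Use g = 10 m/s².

Sum moments about the right end (the unknown pivot reaction has zero arm there).
Beam weight: 23 × 10 = 230 N down at 3.6 m → arm 3.6 m, τ = 230 × 3.6 = 828 N·m counterclockwise.
Paint can: 2 × 10 = 20 N down at 4.5 m → arm 2.7 m, τ = 20 × 2.7 = 54 N·m counterclockwise.
Box: 16 × 10 = 160 N down at 6.3 m → arm 0.9 m, τ = 160 × 0.9 = 144 N·m counterclockwise.
Net moment of the loads = 1026 N·m counterclockwise.
The upward force F acts at a point 2 m from the left end, arm 5.2 m, giving F × 5.2 clockwise.
Setting net torque to zero: F × 5.2 = 1026 → F = 1026 / 5.2 = 197 N.

F ≈ 197 N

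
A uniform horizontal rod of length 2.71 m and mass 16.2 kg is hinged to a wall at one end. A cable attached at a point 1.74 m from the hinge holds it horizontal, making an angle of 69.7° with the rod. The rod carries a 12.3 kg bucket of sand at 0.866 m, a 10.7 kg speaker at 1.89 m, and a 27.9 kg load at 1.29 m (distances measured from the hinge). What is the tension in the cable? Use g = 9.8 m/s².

Choose the hinge as the axis so the unknown hinge reaction has zero arm there.
Beam weight: 16.2 × 9.8 = 158.8 N down at 1.355 m → arm 1.355 m, τ = 158.8 × 1.355 = 215.2 N·m clockwise.
Bucket of sand: 12.3 × 9.8 = 120.5 N down at 0.866 m → arm 0.866 m, τ = 120.5 × 0.866 = 104.4 N·m clockwise.
Speaker: 10.7 × 9.8 = 104.9 N down at 1.89 m → arm 1.89 m, τ = 104.9 × 1.89 = 198.3 N·m clockwise.
Load: 27.9 × 9.8 = 273.4 N down at 1.29 m → arm 1.29 m, τ = 273.4 × 1.29 = 352.7 N·m clockwise.
Total clockwise load moment = 870.6 N·m.
The cable tension T acts at 1.74 m; only its component perpendicular to the rod, T sinθ, produces torque. sin 69.7° = 0.9379.
Balancing moments: T × 1.74 × 0.9379 = 870.6, giving T = 870.6 / 1.632 = 533 N.

T ≈ 533 N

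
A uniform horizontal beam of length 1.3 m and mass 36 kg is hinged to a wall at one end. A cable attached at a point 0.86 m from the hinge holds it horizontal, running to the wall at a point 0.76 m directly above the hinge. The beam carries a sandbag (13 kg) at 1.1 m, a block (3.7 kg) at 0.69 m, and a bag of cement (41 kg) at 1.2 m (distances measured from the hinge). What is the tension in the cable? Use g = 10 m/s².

T ≈ 1570 N

Taking torques about the hinge:
Beam weight: 36 × 10 = 360 N down at 0.65 m → arm 0.65 m, τ = 360 × 0.65 = 234 N·m clockwise.
Sandbag: 13 × 10 = 130 N down at 1.1 m → arm 1.1 m, τ = 130 × 1.1 = 143 N·m clockwise.
Block: 3.7 × 10 = 37 N down at 0.69 m → arm 0.69 m, τ = 37 × 0.69 = 25.53 N·m clockwise.
Bag of cement: 41 × 10 = 410 N down at 1.2 m → arm 1.2 m, τ = 410 × 1.2 = 492 N·m clockwise.
Total clockwise load moment = 894.5 N·m.
The cable tension T acts at 0.86 m; only its component perpendicular to the beam, T sinθ, produces torque. sinθ = h/√(h²+d²) = 0.76/√(0.76²+0.86²) = 0.6622.
Στ = 0 ⇒ T × 0.86 × 0.6622 = 894.5 ⇒ T = 894.5 / 0.5695 = 1570 N.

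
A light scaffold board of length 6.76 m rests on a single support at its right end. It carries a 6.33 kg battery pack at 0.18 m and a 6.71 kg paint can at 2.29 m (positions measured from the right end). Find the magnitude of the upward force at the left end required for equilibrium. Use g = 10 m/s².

Sum moments about the right end (the unknown pivot reaction has zero arm there).
Battery pack: 6.33 × 10 = 63.3 N down at 0.18 m → arm 0.18 m, τ = 63.3 × 0.18 = 11.39 N·m counterclockwise.
Paint can: 6.71 × 10 = 67.1 N down at 2.29 m → arm 2.29 m, τ = 67.1 × 2.29 = 153.7 N·m counterclockwise.
Net moment of the loads = 165.1 N·m counterclockwise.
The upward force F acts at the left end, arm 6.76 m, giving F × 6.76 clockwise.
Στ = 0 ⇒ F × 6.76 = 165.1 ⇒ F = 165.1 / 6.76 = 24.4 N.

F ≈ 24.4 N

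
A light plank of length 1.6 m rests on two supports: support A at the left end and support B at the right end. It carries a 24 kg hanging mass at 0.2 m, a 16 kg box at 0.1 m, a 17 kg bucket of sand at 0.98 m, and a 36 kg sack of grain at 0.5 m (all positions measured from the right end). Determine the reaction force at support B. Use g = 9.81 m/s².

R_B ≈ 661 N

Taking torques about support A:
Hanging mass: 24 × 9.81 = 235.4 N down at 0.2 m → arm 1.4 m, τ = 235.4 × 1.4 = 329.6 N·m clockwise.
Box: 16 × 9.81 = 157 N down at 0.1 m → arm 1.5 m, τ = 157 × 1.5 = 235.5 N·m clockwise.
Bucket of sand: 17 × 9.81 = 166.8 N down at 0.98 m → arm 0.62 m, τ = 166.8 × 0.62 = 103.4 N·m clockwise.
Sack of grain: 36 × 9.81 = 353.2 N down at 0.5 m → arm 1.1 m, τ = 353.2 × 1.1 = 388.5 N·m clockwise.
Net load moment about support A = 1057 N·m clockwise.
Reaction R at support B is upward at 0 m, arm 1.6 m → moment R × 1.6 counterclockwise.
Setting net torque to zero: R × 1.6 = 1057 → R = 661 N.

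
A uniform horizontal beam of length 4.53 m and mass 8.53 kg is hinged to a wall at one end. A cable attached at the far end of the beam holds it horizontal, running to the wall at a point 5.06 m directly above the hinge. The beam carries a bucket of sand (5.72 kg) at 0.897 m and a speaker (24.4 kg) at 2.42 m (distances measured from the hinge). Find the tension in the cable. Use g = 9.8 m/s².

T ≈ 242 N

About the hinge:
Beam weight: 8.53 × 9.8 = 83.59 N down at 2.265 m → arm 2.265 m, τ = 83.59 × 2.265 = 189.3 N·m clockwise.
Bucket of sand: 5.72 × 9.8 = 56.06 N down at 0.897 m → arm 0.897 m, τ = 56.06 × 0.897 = 50.29 N·m clockwise.
Speaker: 24.4 × 9.8 = 239.1 N down at 2.42 m → arm 2.42 m, τ = 239.1 × 2.42 = 578.6 N·m clockwise.
Total clockwise load moment = 818.2 N·m.
The cable tension T acts at 4.53 m; only its component perpendicular to the beam, T sinθ, produces torque. sinθ = h/√(h²+d²) = 5.06/√(5.06²+4.53²) = 0.745.
Setting net torque to zero: T × 4.53 × 0.745 = 818.2 → T = 818.2 / 3.375 = 242 N.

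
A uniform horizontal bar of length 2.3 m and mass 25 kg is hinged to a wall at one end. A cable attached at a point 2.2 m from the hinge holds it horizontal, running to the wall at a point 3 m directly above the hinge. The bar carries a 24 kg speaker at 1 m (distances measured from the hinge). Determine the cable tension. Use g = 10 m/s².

Take moments about the hinge.
Beam weight: 25 × 10 = 250 N down at 1.15 m → arm 1.15 m, τ = 250 × 1.15 = 287.5 N·m clockwise.
Speaker: 24 × 10 = 240 N down at 1 m → arm 1 m, τ = 240 × 1 = 240 N·m clockwise.
Total clockwise load moment = 527.5 N·m.
The cable tension T acts at 2.2 m; only its component perpendicular to the bar, T sinθ, produces torque. sinθ = h/√(h²+d²) = 3/√(3²+2.2²) = 0.8064.
For rotational equilibrium, T × 2.2 × 0.8064 = 527.5, so T = 527.5 / 1.774 = 297 N.

T ≈ 297 N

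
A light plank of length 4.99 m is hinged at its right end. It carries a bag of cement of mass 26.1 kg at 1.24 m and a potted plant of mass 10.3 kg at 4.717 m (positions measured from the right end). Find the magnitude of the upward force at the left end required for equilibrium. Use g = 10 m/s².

Take moments about the right end.
Bag of cement: 26.1 × 10 = 261 N down at 1.24 m → arm 1.24 m, τ = 261 × 1.24 = 323.6 N·m counterclockwise.
Potted plant: 10.3 × 10 = 103 N down at 4.717 m → arm 4.717 m, τ = 103 × 4.717 = 485.9 N·m counterclockwise.
Net moment of the loads = 809.5 N·m counterclockwise.
The upward force F acts at the left end, arm 4.99 m, giving F × 4.99 clockwise.
Στ = 0 ⇒ F × 4.99 = 809.5 ⇒ F = 809.5 / 4.99 = 162 N.

F ≈ 162 N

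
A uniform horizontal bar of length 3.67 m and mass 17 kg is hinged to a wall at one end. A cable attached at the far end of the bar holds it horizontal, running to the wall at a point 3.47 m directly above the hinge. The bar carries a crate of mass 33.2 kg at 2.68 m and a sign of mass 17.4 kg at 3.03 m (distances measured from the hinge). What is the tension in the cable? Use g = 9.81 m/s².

T ≈ 673 N

Take moments about the hinge.
Beam weight: 17 × 9.81 = 166.8 N down at 1.835 m → arm 1.835 m, τ = 166.8 × 1.835 = 306.1 N·m clockwise.
Crate: 33.2 × 9.81 = 325.7 N down at 2.68 m → arm 2.68 m, τ = 325.7 × 2.68 = 872.9 N·m clockwise.
Sign: 17.4 × 9.81 = 170.7 N down at 3.03 m → arm 3.03 m, τ = 170.7 × 3.03 = 517.2 N·m clockwise.
Total clockwise load moment = 1696 N·m.
The cable tension T acts at 3.67 m; only its component perpendicular to the bar, T sinθ, produces torque. sinθ = h/√(h²+d²) = 3.47/√(3.47²+3.67²) = 0.687.
For rotational equilibrium, T × 3.67 × 0.687 = 1696, so T = 1696 / 2.521 = 673 N.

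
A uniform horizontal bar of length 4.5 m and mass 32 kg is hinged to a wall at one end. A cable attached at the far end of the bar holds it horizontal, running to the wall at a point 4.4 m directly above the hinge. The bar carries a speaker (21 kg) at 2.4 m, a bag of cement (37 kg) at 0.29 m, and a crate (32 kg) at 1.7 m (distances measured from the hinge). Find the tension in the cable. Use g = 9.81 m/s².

Choose the hinge as the axis so the unknown hinge reaction has zero arm there.
Beam weight: 32 × 9.81 = 313.9 N down at 2.25 m → arm 2.25 m, τ = 313.9 × 2.25 = 706.3 N·m clockwise.
Speaker: 21 × 9.81 = 206 N down at 2.4 m → arm 2.4 m, τ = 206 × 2.4 = 494.4 N·m clockwise.
Bag of cement: 37 × 9.81 = 363 N down at 0.29 m → arm 0.29 m, τ = 363 × 0.29 = 105.3 N·m clockwise.
Crate: 32 × 9.81 = 313.9 N down at 1.7 m → arm 1.7 m, τ = 313.9 × 1.7 = 533.6 N·m clockwise.
Total clockwise load moment = 1840 N·m.
The cable tension T acts at 4.5 m; only its component perpendicular to the bar, T sinθ, produces torque. sinθ = h/√(h²+d²) = 4.4/√(4.4²+4.5²) = 0.6991.
Balancing moments: T × 4.5 × 0.6991 = 1840, giving T = 1840 / 3.146 = 585 N.

T ≈ 585 N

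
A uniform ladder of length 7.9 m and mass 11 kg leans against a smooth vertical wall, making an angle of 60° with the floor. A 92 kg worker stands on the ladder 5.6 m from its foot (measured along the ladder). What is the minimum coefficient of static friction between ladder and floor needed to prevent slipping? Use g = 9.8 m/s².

μ_min ≈ 0.396

Taking torques about the foot of the ladder:
Ladder weight 11×9.8 = 107.8 N acts at 3.95 m along the ladder; its horizontal arm is 3.95·cos60° = 1.975 m → τ = 212.9 N·m clockwise.
Worker: 92×9.8 = 901.6 N at 5.6 m → arm 2.8 m → τ = 2524 N·m clockwise.
Wall normal N acts horizontally at the top; its moment arm is the height L sinθ = 7.9·sin60° = 6.842 m, counterclockwise.
For rotational equilibrium, N × 6.842 = 2737, so N = 400 N.
ΣFx = 0 ⇒ f = N_wall = 400 N. ΣFy = 0 ⇒ N_floor = 1009 N.
μ_min = f / N_floor = 400 / 1009 = 0.396.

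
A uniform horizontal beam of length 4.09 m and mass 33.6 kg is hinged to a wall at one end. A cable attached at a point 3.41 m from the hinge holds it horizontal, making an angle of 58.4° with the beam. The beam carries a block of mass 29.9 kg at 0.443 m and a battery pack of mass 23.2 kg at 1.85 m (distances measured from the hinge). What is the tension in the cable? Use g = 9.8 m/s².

T ≈ 421 N

Taking torques about the hinge:
Beam weight: 33.6 × 9.8 = 329.3 N down at 2.045 m → arm 2.045 m, τ = 329.3 × 2.045 = 673.4 N·m clockwise.
Block: 29.9 × 9.8 = 293 N down at 0.443 m → arm 0.443 m, τ = 293 × 0.443 = 129.8 N·m clockwise.
Battery pack: 23.2 × 9.8 = 227.4 N down at 1.85 m → arm 1.85 m, τ = 227.4 × 1.85 = 420.7 N·m clockwise.
Total clockwise load moment = 1224 N·m.
The cable tension T acts at 3.41 m; only its component perpendicular to the beam, T sinθ, produces torque. sin 58.4° = 0.8517.
Setting net torque to zero: T × 3.41 × 0.8517 = 1224 → T = 1224 / 2.904 = 421 N.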